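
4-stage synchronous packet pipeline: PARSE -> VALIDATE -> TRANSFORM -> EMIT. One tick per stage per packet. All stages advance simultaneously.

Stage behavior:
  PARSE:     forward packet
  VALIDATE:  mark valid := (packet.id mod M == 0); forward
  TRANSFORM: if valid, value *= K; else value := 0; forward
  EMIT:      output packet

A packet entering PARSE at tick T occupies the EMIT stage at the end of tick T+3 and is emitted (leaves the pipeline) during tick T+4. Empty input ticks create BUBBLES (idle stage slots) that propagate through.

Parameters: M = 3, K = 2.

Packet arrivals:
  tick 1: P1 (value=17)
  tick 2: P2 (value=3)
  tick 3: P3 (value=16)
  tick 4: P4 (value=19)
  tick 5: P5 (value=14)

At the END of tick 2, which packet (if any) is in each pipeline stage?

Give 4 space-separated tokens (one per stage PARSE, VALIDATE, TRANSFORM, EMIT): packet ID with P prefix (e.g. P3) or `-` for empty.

Answer: P2 P1 - -

Derivation:
Tick 1: [PARSE:P1(v=17,ok=F), VALIDATE:-, TRANSFORM:-, EMIT:-] out:-; in:P1
Tick 2: [PARSE:P2(v=3,ok=F), VALIDATE:P1(v=17,ok=F), TRANSFORM:-, EMIT:-] out:-; in:P2
At end of tick 2: ['P2', 'P1', '-', '-']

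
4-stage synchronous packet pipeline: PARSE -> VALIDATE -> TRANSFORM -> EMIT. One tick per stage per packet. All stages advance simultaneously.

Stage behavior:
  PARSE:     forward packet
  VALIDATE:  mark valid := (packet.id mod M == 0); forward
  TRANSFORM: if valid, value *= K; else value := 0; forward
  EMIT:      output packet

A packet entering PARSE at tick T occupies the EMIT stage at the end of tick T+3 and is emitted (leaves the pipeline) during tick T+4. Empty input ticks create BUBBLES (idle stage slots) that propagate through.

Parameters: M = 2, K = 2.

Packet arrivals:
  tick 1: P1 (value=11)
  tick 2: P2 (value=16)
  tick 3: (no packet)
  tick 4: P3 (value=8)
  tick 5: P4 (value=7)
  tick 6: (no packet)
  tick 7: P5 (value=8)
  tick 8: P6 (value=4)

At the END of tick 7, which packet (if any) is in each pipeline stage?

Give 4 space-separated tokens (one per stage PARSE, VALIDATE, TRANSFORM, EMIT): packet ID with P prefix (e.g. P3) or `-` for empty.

Answer: P5 - P4 P3

Derivation:
Tick 1: [PARSE:P1(v=11,ok=F), VALIDATE:-, TRANSFORM:-, EMIT:-] out:-; in:P1
Tick 2: [PARSE:P2(v=16,ok=F), VALIDATE:P1(v=11,ok=F), TRANSFORM:-, EMIT:-] out:-; in:P2
Tick 3: [PARSE:-, VALIDATE:P2(v=16,ok=T), TRANSFORM:P1(v=0,ok=F), EMIT:-] out:-; in:-
Tick 4: [PARSE:P3(v=8,ok=F), VALIDATE:-, TRANSFORM:P2(v=32,ok=T), EMIT:P1(v=0,ok=F)] out:-; in:P3
Tick 5: [PARSE:P4(v=7,ok=F), VALIDATE:P3(v=8,ok=F), TRANSFORM:-, EMIT:P2(v=32,ok=T)] out:P1(v=0); in:P4
Tick 6: [PARSE:-, VALIDATE:P4(v=7,ok=T), TRANSFORM:P3(v=0,ok=F), EMIT:-] out:P2(v=32); in:-
Tick 7: [PARSE:P5(v=8,ok=F), VALIDATE:-, TRANSFORM:P4(v=14,ok=T), EMIT:P3(v=0,ok=F)] out:-; in:P5
At end of tick 7: ['P5', '-', 'P4', 'P3']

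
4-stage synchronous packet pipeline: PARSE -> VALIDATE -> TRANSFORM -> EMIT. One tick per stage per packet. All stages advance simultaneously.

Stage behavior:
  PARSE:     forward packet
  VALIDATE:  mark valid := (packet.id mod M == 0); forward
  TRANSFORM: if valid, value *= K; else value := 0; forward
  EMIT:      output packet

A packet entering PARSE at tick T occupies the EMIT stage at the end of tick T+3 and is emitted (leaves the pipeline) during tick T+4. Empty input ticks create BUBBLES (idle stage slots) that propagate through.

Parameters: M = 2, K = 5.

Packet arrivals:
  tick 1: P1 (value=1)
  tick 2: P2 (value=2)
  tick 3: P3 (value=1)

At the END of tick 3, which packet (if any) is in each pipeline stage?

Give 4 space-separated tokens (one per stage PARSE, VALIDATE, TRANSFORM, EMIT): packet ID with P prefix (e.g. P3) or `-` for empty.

Tick 1: [PARSE:P1(v=1,ok=F), VALIDATE:-, TRANSFORM:-, EMIT:-] out:-; in:P1
Tick 2: [PARSE:P2(v=2,ok=F), VALIDATE:P1(v=1,ok=F), TRANSFORM:-, EMIT:-] out:-; in:P2
Tick 3: [PARSE:P3(v=1,ok=F), VALIDATE:P2(v=2,ok=T), TRANSFORM:P1(v=0,ok=F), EMIT:-] out:-; in:P3
At end of tick 3: ['P3', 'P2', 'P1', '-']

Answer: P3 P2 P1 -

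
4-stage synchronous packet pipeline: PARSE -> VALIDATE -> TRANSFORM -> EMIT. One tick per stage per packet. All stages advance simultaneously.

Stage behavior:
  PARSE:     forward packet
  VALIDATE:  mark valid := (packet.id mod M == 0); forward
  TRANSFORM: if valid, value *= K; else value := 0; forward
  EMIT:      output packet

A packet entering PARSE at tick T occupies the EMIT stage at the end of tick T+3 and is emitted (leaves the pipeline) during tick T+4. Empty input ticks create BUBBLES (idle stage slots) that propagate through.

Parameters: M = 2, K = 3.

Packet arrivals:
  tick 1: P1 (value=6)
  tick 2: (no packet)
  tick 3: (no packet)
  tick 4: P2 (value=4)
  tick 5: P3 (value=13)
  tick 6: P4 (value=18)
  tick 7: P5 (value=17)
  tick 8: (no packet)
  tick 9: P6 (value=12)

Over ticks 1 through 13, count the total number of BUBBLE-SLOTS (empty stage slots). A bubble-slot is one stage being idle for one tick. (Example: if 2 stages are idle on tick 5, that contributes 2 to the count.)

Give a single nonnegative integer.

Tick 1: [PARSE:P1(v=6,ok=F), VALIDATE:-, TRANSFORM:-, EMIT:-] out:-; bubbles=3
Tick 2: [PARSE:-, VALIDATE:P1(v=6,ok=F), TRANSFORM:-, EMIT:-] out:-; bubbles=3
Tick 3: [PARSE:-, VALIDATE:-, TRANSFORM:P1(v=0,ok=F), EMIT:-] out:-; bubbles=3
Tick 4: [PARSE:P2(v=4,ok=F), VALIDATE:-, TRANSFORM:-, EMIT:P1(v=0,ok=F)] out:-; bubbles=2
Tick 5: [PARSE:P3(v=13,ok=F), VALIDATE:P2(v=4,ok=T), TRANSFORM:-, EMIT:-] out:P1(v=0); bubbles=2
Tick 6: [PARSE:P4(v=18,ok=F), VALIDATE:P3(v=13,ok=F), TRANSFORM:P2(v=12,ok=T), EMIT:-] out:-; bubbles=1
Tick 7: [PARSE:P5(v=17,ok=F), VALIDATE:P4(v=18,ok=T), TRANSFORM:P3(v=0,ok=F), EMIT:P2(v=12,ok=T)] out:-; bubbles=0
Tick 8: [PARSE:-, VALIDATE:P5(v=17,ok=F), TRANSFORM:P4(v=54,ok=T), EMIT:P3(v=0,ok=F)] out:P2(v=12); bubbles=1
Tick 9: [PARSE:P6(v=12,ok=F), VALIDATE:-, TRANSFORM:P5(v=0,ok=F), EMIT:P4(v=54,ok=T)] out:P3(v=0); bubbles=1
Tick 10: [PARSE:-, VALIDATE:P6(v=12,ok=T), TRANSFORM:-, EMIT:P5(v=0,ok=F)] out:P4(v=54); bubbles=2
Tick 11: [PARSE:-, VALIDATE:-, TRANSFORM:P6(v=36,ok=T), EMIT:-] out:P5(v=0); bubbles=3
Tick 12: [PARSE:-, VALIDATE:-, TRANSFORM:-, EMIT:P6(v=36,ok=T)] out:-; bubbles=3
Tick 13: [PARSE:-, VALIDATE:-, TRANSFORM:-, EMIT:-] out:P6(v=36); bubbles=4
Total bubble-slots: 28

Answer: 28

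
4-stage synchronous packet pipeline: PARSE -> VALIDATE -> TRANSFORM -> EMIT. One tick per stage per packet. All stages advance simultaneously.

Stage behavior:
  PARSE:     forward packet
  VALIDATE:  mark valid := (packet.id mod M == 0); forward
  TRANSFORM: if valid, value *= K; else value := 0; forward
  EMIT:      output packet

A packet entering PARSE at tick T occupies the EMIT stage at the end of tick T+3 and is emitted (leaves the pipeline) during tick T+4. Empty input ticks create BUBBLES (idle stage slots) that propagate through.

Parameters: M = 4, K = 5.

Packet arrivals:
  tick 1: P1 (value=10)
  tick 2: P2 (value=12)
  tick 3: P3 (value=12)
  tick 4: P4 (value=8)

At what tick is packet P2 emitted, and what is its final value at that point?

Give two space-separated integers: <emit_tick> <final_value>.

Tick 1: [PARSE:P1(v=10,ok=F), VALIDATE:-, TRANSFORM:-, EMIT:-] out:-; in:P1
Tick 2: [PARSE:P2(v=12,ok=F), VALIDATE:P1(v=10,ok=F), TRANSFORM:-, EMIT:-] out:-; in:P2
Tick 3: [PARSE:P3(v=12,ok=F), VALIDATE:P2(v=12,ok=F), TRANSFORM:P1(v=0,ok=F), EMIT:-] out:-; in:P3
Tick 4: [PARSE:P4(v=8,ok=F), VALIDATE:P3(v=12,ok=F), TRANSFORM:P2(v=0,ok=F), EMIT:P1(v=0,ok=F)] out:-; in:P4
Tick 5: [PARSE:-, VALIDATE:P4(v=8,ok=T), TRANSFORM:P3(v=0,ok=F), EMIT:P2(v=0,ok=F)] out:P1(v=0); in:-
Tick 6: [PARSE:-, VALIDATE:-, TRANSFORM:P4(v=40,ok=T), EMIT:P3(v=0,ok=F)] out:P2(v=0); in:-
Tick 7: [PARSE:-, VALIDATE:-, TRANSFORM:-, EMIT:P4(v=40,ok=T)] out:P3(v=0); in:-
Tick 8: [PARSE:-, VALIDATE:-, TRANSFORM:-, EMIT:-] out:P4(v=40); in:-
P2: arrives tick 2, valid=False (id=2, id%4=2), emit tick 6, final value 0

Answer: 6 0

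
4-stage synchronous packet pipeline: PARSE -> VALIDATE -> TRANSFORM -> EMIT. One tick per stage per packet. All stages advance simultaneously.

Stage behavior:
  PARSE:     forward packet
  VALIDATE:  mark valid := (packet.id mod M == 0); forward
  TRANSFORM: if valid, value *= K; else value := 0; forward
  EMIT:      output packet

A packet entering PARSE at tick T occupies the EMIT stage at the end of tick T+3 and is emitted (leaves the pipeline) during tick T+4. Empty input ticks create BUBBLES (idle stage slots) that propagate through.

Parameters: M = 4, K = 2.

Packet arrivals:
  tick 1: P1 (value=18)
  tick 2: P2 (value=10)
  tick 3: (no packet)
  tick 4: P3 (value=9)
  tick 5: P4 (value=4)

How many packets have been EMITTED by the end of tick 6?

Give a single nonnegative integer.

Answer: 2

Derivation:
Tick 1: [PARSE:P1(v=18,ok=F), VALIDATE:-, TRANSFORM:-, EMIT:-] out:-; in:P1
Tick 2: [PARSE:P2(v=10,ok=F), VALIDATE:P1(v=18,ok=F), TRANSFORM:-, EMIT:-] out:-; in:P2
Tick 3: [PARSE:-, VALIDATE:P2(v=10,ok=F), TRANSFORM:P1(v=0,ok=F), EMIT:-] out:-; in:-
Tick 4: [PARSE:P3(v=9,ok=F), VALIDATE:-, TRANSFORM:P2(v=0,ok=F), EMIT:P1(v=0,ok=F)] out:-; in:P3
Tick 5: [PARSE:P4(v=4,ok=F), VALIDATE:P3(v=9,ok=F), TRANSFORM:-, EMIT:P2(v=0,ok=F)] out:P1(v=0); in:P4
Tick 6: [PARSE:-, VALIDATE:P4(v=4,ok=T), TRANSFORM:P3(v=0,ok=F), EMIT:-] out:P2(v=0); in:-
Emitted by tick 6: ['P1', 'P2']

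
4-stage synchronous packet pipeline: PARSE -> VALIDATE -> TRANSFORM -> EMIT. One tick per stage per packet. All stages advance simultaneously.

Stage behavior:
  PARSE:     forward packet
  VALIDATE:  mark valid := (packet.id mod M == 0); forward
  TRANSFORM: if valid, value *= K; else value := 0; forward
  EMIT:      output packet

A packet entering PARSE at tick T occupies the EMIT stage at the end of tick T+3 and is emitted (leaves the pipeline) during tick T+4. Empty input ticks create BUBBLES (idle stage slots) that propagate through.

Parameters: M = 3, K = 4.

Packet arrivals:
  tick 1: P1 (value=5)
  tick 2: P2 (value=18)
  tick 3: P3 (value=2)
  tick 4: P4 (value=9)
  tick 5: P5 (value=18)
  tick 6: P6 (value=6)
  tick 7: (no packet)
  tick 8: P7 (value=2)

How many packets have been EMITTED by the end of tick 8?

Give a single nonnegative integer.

Tick 1: [PARSE:P1(v=5,ok=F), VALIDATE:-, TRANSFORM:-, EMIT:-] out:-; in:P1
Tick 2: [PARSE:P2(v=18,ok=F), VALIDATE:P1(v=5,ok=F), TRANSFORM:-, EMIT:-] out:-; in:P2
Tick 3: [PARSE:P3(v=2,ok=F), VALIDATE:P2(v=18,ok=F), TRANSFORM:P1(v=0,ok=F), EMIT:-] out:-; in:P3
Tick 4: [PARSE:P4(v=9,ok=F), VALIDATE:P3(v=2,ok=T), TRANSFORM:P2(v=0,ok=F), EMIT:P1(v=0,ok=F)] out:-; in:P4
Tick 5: [PARSE:P5(v=18,ok=F), VALIDATE:P4(v=9,ok=F), TRANSFORM:P3(v=8,ok=T), EMIT:P2(v=0,ok=F)] out:P1(v=0); in:P5
Tick 6: [PARSE:P6(v=6,ok=F), VALIDATE:P5(v=18,ok=F), TRANSFORM:P4(v=0,ok=F), EMIT:P3(v=8,ok=T)] out:P2(v=0); in:P6
Tick 7: [PARSE:-, VALIDATE:P6(v=6,ok=T), TRANSFORM:P5(v=0,ok=F), EMIT:P4(v=0,ok=F)] out:P3(v=8); in:-
Tick 8: [PARSE:P7(v=2,ok=F), VALIDATE:-, TRANSFORM:P6(v=24,ok=T), EMIT:P5(v=0,ok=F)] out:P4(v=0); in:P7
Emitted by tick 8: ['P1', 'P2', 'P3', 'P4']

Answer: 4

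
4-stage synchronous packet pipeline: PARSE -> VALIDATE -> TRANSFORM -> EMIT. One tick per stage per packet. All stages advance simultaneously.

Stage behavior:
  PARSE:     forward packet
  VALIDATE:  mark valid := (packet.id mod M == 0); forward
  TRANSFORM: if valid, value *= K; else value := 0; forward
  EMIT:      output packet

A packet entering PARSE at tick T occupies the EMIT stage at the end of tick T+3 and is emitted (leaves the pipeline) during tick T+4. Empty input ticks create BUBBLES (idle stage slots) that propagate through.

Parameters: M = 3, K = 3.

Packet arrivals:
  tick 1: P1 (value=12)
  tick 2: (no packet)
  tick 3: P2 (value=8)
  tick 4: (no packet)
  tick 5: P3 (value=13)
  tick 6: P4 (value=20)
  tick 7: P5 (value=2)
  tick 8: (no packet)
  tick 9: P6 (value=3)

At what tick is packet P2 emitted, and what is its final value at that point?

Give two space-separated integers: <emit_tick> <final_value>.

Answer: 7 0

Derivation:
Tick 1: [PARSE:P1(v=12,ok=F), VALIDATE:-, TRANSFORM:-, EMIT:-] out:-; in:P1
Tick 2: [PARSE:-, VALIDATE:P1(v=12,ok=F), TRANSFORM:-, EMIT:-] out:-; in:-
Tick 3: [PARSE:P2(v=8,ok=F), VALIDATE:-, TRANSFORM:P1(v=0,ok=F), EMIT:-] out:-; in:P2
Tick 4: [PARSE:-, VALIDATE:P2(v=8,ok=F), TRANSFORM:-, EMIT:P1(v=0,ok=F)] out:-; in:-
Tick 5: [PARSE:P3(v=13,ok=F), VALIDATE:-, TRANSFORM:P2(v=0,ok=F), EMIT:-] out:P1(v=0); in:P3
Tick 6: [PARSE:P4(v=20,ok=F), VALIDATE:P3(v=13,ok=T), TRANSFORM:-, EMIT:P2(v=0,ok=F)] out:-; in:P4
Tick 7: [PARSE:P5(v=2,ok=F), VALIDATE:P4(v=20,ok=F), TRANSFORM:P3(v=39,ok=T), EMIT:-] out:P2(v=0); in:P5
Tick 8: [PARSE:-, VALIDATE:P5(v=2,ok=F), TRANSFORM:P4(v=0,ok=F), EMIT:P3(v=39,ok=T)] out:-; in:-
Tick 9: [PARSE:P6(v=3,ok=F), VALIDATE:-, TRANSFORM:P5(v=0,ok=F), EMIT:P4(v=0,ok=F)] out:P3(v=39); in:P6
Tick 10: [PARSE:-, VALIDATE:P6(v=3,ok=T), TRANSFORM:-, EMIT:P5(v=0,ok=F)] out:P4(v=0); in:-
Tick 11: [PARSE:-, VALIDATE:-, TRANSFORM:P6(v=9,ok=T), EMIT:-] out:P5(v=0); in:-
Tick 12: [PARSE:-, VALIDATE:-, TRANSFORM:-, EMIT:P6(v=9,ok=T)] out:-; in:-
Tick 13: [PARSE:-, VALIDATE:-, TRANSFORM:-, EMIT:-] out:P6(v=9); in:-
P2: arrives tick 3, valid=False (id=2, id%3=2), emit tick 7, final value 0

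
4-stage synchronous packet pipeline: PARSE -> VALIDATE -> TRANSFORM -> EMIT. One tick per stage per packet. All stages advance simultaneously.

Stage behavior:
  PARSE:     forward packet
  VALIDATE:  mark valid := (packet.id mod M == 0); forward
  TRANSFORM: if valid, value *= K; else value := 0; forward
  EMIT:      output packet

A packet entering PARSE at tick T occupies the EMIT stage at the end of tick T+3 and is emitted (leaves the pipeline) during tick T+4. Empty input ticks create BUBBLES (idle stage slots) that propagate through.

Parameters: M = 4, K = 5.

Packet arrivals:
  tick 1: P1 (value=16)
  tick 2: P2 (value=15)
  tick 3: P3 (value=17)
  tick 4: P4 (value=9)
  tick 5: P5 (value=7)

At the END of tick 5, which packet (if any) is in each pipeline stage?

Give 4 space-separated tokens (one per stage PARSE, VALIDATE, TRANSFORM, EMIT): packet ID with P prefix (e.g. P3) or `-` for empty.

Tick 1: [PARSE:P1(v=16,ok=F), VALIDATE:-, TRANSFORM:-, EMIT:-] out:-; in:P1
Tick 2: [PARSE:P2(v=15,ok=F), VALIDATE:P1(v=16,ok=F), TRANSFORM:-, EMIT:-] out:-; in:P2
Tick 3: [PARSE:P3(v=17,ok=F), VALIDATE:P2(v=15,ok=F), TRANSFORM:P1(v=0,ok=F), EMIT:-] out:-; in:P3
Tick 4: [PARSE:P4(v=9,ok=F), VALIDATE:P3(v=17,ok=F), TRANSFORM:P2(v=0,ok=F), EMIT:P1(v=0,ok=F)] out:-; in:P4
Tick 5: [PARSE:P5(v=7,ok=F), VALIDATE:P4(v=9,ok=T), TRANSFORM:P3(v=0,ok=F), EMIT:P2(v=0,ok=F)] out:P1(v=0); in:P5
At end of tick 5: ['P5', 'P4', 'P3', 'P2']

Answer: P5 P4 P3 P2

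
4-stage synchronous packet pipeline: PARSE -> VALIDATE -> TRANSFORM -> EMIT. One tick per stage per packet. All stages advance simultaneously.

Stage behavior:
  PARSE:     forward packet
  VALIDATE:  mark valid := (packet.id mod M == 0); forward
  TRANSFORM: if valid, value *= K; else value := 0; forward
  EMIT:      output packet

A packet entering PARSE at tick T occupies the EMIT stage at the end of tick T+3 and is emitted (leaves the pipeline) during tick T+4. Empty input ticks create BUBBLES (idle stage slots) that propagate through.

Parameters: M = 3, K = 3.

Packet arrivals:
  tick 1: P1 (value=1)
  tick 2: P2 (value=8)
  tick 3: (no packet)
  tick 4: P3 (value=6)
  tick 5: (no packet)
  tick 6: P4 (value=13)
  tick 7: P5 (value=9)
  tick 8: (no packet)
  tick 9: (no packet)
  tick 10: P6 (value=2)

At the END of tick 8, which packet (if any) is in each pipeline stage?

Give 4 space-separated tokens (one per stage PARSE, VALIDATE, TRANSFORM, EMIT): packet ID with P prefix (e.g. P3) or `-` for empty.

Tick 1: [PARSE:P1(v=1,ok=F), VALIDATE:-, TRANSFORM:-, EMIT:-] out:-; in:P1
Tick 2: [PARSE:P2(v=8,ok=F), VALIDATE:P1(v=1,ok=F), TRANSFORM:-, EMIT:-] out:-; in:P2
Tick 3: [PARSE:-, VALIDATE:P2(v=8,ok=F), TRANSFORM:P1(v=0,ok=F), EMIT:-] out:-; in:-
Tick 4: [PARSE:P3(v=6,ok=F), VALIDATE:-, TRANSFORM:P2(v=0,ok=F), EMIT:P1(v=0,ok=F)] out:-; in:P3
Tick 5: [PARSE:-, VALIDATE:P3(v=6,ok=T), TRANSFORM:-, EMIT:P2(v=0,ok=F)] out:P1(v=0); in:-
Tick 6: [PARSE:P4(v=13,ok=F), VALIDATE:-, TRANSFORM:P3(v=18,ok=T), EMIT:-] out:P2(v=0); in:P4
Tick 7: [PARSE:P5(v=9,ok=F), VALIDATE:P4(v=13,ok=F), TRANSFORM:-, EMIT:P3(v=18,ok=T)] out:-; in:P5
Tick 8: [PARSE:-, VALIDATE:P5(v=9,ok=F), TRANSFORM:P4(v=0,ok=F), EMIT:-] out:P3(v=18); in:-
At end of tick 8: ['-', 'P5', 'P4', '-']

Answer: - P5 P4 -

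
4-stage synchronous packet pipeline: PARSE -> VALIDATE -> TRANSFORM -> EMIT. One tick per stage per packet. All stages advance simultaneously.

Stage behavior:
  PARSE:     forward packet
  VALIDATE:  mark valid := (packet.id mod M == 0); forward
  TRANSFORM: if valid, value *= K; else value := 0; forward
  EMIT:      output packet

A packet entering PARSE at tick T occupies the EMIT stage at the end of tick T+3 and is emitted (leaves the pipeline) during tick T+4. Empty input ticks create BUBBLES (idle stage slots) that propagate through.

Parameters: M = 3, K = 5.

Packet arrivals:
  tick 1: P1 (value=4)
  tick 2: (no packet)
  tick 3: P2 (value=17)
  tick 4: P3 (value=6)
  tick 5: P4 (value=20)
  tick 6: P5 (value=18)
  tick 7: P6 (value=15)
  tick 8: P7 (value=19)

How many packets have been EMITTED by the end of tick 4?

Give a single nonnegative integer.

Answer: 0

Derivation:
Tick 1: [PARSE:P1(v=4,ok=F), VALIDATE:-, TRANSFORM:-, EMIT:-] out:-; in:P1
Tick 2: [PARSE:-, VALIDATE:P1(v=4,ok=F), TRANSFORM:-, EMIT:-] out:-; in:-
Tick 3: [PARSE:P2(v=17,ok=F), VALIDATE:-, TRANSFORM:P1(v=0,ok=F), EMIT:-] out:-; in:P2
Tick 4: [PARSE:P3(v=6,ok=F), VALIDATE:P2(v=17,ok=F), TRANSFORM:-, EMIT:P1(v=0,ok=F)] out:-; in:P3
Emitted by tick 4: []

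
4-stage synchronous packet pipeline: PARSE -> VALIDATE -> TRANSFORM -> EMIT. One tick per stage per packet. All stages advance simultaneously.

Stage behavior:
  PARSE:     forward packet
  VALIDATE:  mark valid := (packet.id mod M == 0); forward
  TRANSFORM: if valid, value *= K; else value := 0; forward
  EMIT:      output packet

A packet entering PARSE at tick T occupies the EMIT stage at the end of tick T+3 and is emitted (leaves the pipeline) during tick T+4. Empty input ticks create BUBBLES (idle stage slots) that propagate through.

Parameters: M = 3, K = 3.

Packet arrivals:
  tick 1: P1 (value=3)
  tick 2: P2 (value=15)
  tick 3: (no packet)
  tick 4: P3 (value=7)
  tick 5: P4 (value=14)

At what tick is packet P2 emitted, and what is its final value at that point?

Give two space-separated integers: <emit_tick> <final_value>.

Tick 1: [PARSE:P1(v=3,ok=F), VALIDATE:-, TRANSFORM:-, EMIT:-] out:-; in:P1
Tick 2: [PARSE:P2(v=15,ok=F), VALIDATE:P1(v=3,ok=F), TRANSFORM:-, EMIT:-] out:-; in:P2
Tick 3: [PARSE:-, VALIDATE:P2(v=15,ok=F), TRANSFORM:P1(v=0,ok=F), EMIT:-] out:-; in:-
Tick 4: [PARSE:P3(v=7,ok=F), VALIDATE:-, TRANSFORM:P2(v=0,ok=F), EMIT:P1(v=0,ok=F)] out:-; in:P3
Tick 5: [PARSE:P4(v=14,ok=F), VALIDATE:P3(v=7,ok=T), TRANSFORM:-, EMIT:P2(v=0,ok=F)] out:P1(v=0); in:P4
Tick 6: [PARSE:-, VALIDATE:P4(v=14,ok=F), TRANSFORM:P3(v=21,ok=T), EMIT:-] out:P2(v=0); in:-
Tick 7: [PARSE:-, VALIDATE:-, TRANSFORM:P4(v=0,ok=F), EMIT:P3(v=21,ok=T)] out:-; in:-
Tick 8: [PARSE:-, VALIDATE:-, TRANSFORM:-, EMIT:P4(v=0,ok=F)] out:P3(v=21); in:-
Tick 9: [PARSE:-, VALIDATE:-, TRANSFORM:-, EMIT:-] out:P4(v=0); in:-
P2: arrives tick 2, valid=False (id=2, id%3=2), emit tick 6, final value 0

Answer: 6 0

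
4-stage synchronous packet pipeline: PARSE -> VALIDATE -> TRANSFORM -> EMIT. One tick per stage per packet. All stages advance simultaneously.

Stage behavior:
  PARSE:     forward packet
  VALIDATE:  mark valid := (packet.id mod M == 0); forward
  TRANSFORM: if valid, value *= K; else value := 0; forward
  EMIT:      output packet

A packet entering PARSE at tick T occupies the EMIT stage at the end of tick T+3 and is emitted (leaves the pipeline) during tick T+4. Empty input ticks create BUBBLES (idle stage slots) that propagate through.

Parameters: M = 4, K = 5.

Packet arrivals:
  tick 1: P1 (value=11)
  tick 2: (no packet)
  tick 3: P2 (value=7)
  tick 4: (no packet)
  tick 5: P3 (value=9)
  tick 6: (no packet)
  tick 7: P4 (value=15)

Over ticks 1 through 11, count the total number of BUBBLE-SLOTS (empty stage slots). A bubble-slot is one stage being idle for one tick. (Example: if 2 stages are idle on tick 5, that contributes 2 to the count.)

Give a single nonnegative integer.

Tick 1: [PARSE:P1(v=11,ok=F), VALIDATE:-, TRANSFORM:-, EMIT:-] out:-; bubbles=3
Tick 2: [PARSE:-, VALIDATE:P1(v=11,ok=F), TRANSFORM:-, EMIT:-] out:-; bubbles=3
Tick 3: [PARSE:P2(v=7,ok=F), VALIDATE:-, TRANSFORM:P1(v=0,ok=F), EMIT:-] out:-; bubbles=2
Tick 4: [PARSE:-, VALIDATE:P2(v=7,ok=F), TRANSFORM:-, EMIT:P1(v=0,ok=F)] out:-; bubbles=2
Tick 5: [PARSE:P3(v=9,ok=F), VALIDATE:-, TRANSFORM:P2(v=0,ok=F), EMIT:-] out:P1(v=0); bubbles=2
Tick 6: [PARSE:-, VALIDATE:P3(v=9,ok=F), TRANSFORM:-, EMIT:P2(v=0,ok=F)] out:-; bubbles=2
Tick 7: [PARSE:P4(v=15,ok=F), VALIDATE:-, TRANSFORM:P3(v=0,ok=F), EMIT:-] out:P2(v=0); bubbles=2
Tick 8: [PARSE:-, VALIDATE:P4(v=15,ok=T), TRANSFORM:-, EMIT:P3(v=0,ok=F)] out:-; bubbles=2
Tick 9: [PARSE:-, VALIDATE:-, TRANSFORM:P4(v=75,ok=T), EMIT:-] out:P3(v=0); bubbles=3
Tick 10: [PARSE:-, VALIDATE:-, TRANSFORM:-, EMIT:P4(v=75,ok=T)] out:-; bubbles=3
Tick 11: [PARSE:-, VALIDATE:-, TRANSFORM:-, EMIT:-] out:P4(v=75); bubbles=4
Total bubble-slots: 28

Answer: 28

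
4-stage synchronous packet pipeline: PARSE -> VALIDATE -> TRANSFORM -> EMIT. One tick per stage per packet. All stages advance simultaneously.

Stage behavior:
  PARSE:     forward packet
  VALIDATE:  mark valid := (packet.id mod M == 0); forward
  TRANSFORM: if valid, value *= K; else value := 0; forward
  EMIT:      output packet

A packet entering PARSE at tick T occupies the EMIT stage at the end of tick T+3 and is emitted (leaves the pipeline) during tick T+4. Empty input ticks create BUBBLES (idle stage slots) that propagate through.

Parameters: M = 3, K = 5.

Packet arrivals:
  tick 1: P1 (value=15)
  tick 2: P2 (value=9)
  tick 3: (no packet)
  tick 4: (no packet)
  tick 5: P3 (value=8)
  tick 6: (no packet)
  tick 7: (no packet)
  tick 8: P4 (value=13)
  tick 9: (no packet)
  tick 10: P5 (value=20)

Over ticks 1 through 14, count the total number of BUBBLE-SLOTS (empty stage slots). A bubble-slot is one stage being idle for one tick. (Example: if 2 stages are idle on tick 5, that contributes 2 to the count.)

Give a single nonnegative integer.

Answer: 36

Derivation:
Tick 1: [PARSE:P1(v=15,ok=F), VALIDATE:-, TRANSFORM:-, EMIT:-] out:-; bubbles=3
Tick 2: [PARSE:P2(v=9,ok=F), VALIDATE:P1(v=15,ok=F), TRANSFORM:-, EMIT:-] out:-; bubbles=2
Tick 3: [PARSE:-, VALIDATE:P2(v=9,ok=F), TRANSFORM:P1(v=0,ok=F), EMIT:-] out:-; bubbles=2
Tick 4: [PARSE:-, VALIDATE:-, TRANSFORM:P2(v=0,ok=F), EMIT:P1(v=0,ok=F)] out:-; bubbles=2
Tick 5: [PARSE:P3(v=8,ok=F), VALIDATE:-, TRANSFORM:-, EMIT:P2(v=0,ok=F)] out:P1(v=0); bubbles=2
Tick 6: [PARSE:-, VALIDATE:P3(v=8,ok=T), TRANSFORM:-, EMIT:-] out:P2(v=0); bubbles=3
Tick 7: [PARSE:-, VALIDATE:-, TRANSFORM:P3(v=40,ok=T), EMIT:-] out:-; bubbles=3
Tick 8: [PARSE:P4(v=13,ok=F), VALIDATE:-, TRANSFORM:-, EMIT:P3(v=40,ok=T)] out:-; bubbles=2
Tick 9: [PARSE:-, VALIDATE:P4(v=13,ok=F), TRANSFORM:-, EMIT:-] out:P3(v=40); bubbles=3
Tick 10: [PARSE:P5(v=20,ok=F), VALIDATE:-, TRANSFORM:P4(v=0,ok=F), EMIT:-] out:-; bubbles=2
Tick 11: [PARSE:-, VALIDATE:P5(v=20,ok=F), TRANSFORM:-, EMIT:P4(v=0,ok=F)] out:-; bubbles=2
Tick 12: [PARSE:-, VALIDATE:-, TRANSFORM:P5(v=0,ok=F), EMIT:-] out:P4(v=0); bubbles=3
Tick 13: [PARSE:-, VALIDATE:-, TRANSFORM:-, EMIT:P5(v=0,ok=F)] out:-; bubbles=3
Tick 14: [PARSE:-, VALIDATE:-, TRANSFORM:-, EMIT:-] out:P5(v=0); bubbles=4
Total bubble-slots: 36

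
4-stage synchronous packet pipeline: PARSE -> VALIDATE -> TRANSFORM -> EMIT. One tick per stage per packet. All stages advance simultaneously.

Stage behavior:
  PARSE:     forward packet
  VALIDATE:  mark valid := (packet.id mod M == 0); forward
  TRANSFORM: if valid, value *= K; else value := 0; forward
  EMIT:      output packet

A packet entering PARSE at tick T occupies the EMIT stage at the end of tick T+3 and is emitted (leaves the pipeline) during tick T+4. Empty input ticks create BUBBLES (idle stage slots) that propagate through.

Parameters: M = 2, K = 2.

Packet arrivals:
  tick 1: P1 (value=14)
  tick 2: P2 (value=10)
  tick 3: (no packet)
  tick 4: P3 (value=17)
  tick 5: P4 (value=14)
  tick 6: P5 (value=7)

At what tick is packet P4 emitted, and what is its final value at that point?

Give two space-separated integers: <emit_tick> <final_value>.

Answer: 9 28

Derivation:
Tick 1: [PARSE:P1(v=14,ok=F), VALIDATE:-, TRANSFORM:-, EMIT:-] out:-; in:P1
Tick 2: [PARSE:P2(v=10,ok=F), VALIDATE:P1(v=14,ok=F), TRANSFORM:-, EMIT:-] out:-; in:P2
Tick 3: [PARSE:-, VALIDATE:P2(v=10,ok=T), TRANSFORM:P1(v=0,ok=F), EMIT:-] out:-; in:-
Tick 4: [PARSE:P3(v=17,ok=F), VALIDATE:-, TRANSFORM:P2(v=20,ok=T), EMIT:P1(v=0,ok=F)] out:-; in:P3
Tick 5: [PARSE:P4(v=14,ok=F), VALIDATE:P3(v=17,ok=F), TRANSFORM:-, EMIT:P2(v=20,ok=T)] out:P1(v=0); in:P4
Tick 6: [PARSE:P5(v=7,ok=F), VALIDATE:P4(v=14,ok=T), TRANSFORM:P3(v=0,ok=F), EMIT:-] out:P2(v=20); in:P5
Tick 7: [PARSE:-, VALIDATE:P5(v=7,ok=F), TRANSFORM:P4(v=28,ok=T), EMIT:P3(v=0,ok=F)] out:-; in:-
Tick 8: [PARSE:-, VALIDATE:-, TRANSFORM:P5(v=0,ok=F), EMIT:P4(v=28,ok=T)] out:P3(v=0); in:-
Tick 9: [PARSE:-, VALIDATE:-, TRANSFORM:-, EMIT:P5(v=0,ok=F)] out:P4(v=28); in:-
Tick 10: [PARSE:-, VALIDATE:-, TRANSFORM:-, EMIT:-] out:P5(v=0); in:-
P4: arrives tick 5, valid=True (id=4, id%2=0), emit tick 9, final value 28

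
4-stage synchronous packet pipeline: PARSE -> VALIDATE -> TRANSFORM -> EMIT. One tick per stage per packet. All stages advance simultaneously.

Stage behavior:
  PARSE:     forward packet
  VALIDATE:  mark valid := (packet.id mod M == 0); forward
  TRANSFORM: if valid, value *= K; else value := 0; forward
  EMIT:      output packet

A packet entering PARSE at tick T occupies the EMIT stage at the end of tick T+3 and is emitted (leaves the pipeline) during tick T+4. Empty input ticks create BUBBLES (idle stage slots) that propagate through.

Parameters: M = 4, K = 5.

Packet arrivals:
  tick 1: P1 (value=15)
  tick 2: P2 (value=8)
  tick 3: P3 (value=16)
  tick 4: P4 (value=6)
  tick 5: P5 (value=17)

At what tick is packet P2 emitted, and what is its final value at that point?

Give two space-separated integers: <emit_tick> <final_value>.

Answer: 6 0

Derivation:
Tick 1: [PARSE:P1(v=15,ok=F), VALIDATE:-, TRANSFORM:-, EMIT:-] out:-; in:P1
Tick 2: [PARSE:P2(v=8,ok=F), VALIDATE:P1(v=15,ok=F), TRANSFORM:-, EMIT:-] out:-; in:P2
Tick 3: [PARSE:P3(v=16,ok=F), VALIDATE:P2(v=8,ok=F), TRANSFORM:P1(v=0,ok=F), EMIT:-] out:-; in:P3
Tick 4: [PARSE:P4(v=6,ok=F), VALIDATE:P3(v=16,ok=F), TRANSFORM:P2(v=0,ok=F), EMIT:P1(v=0,ok=F)] out:-; in:P4
Tick 5: [PARSE:P5(v=17,ok=F), VALIDATE:P4(v=6,ok=T), TRANSFORM:P3(v=0,ok=F), EMIT:P2(v=0,ok=F)] out:P1(v=0); in:P5
Tick 6: [PARSE:-, VALIDATE:P5(v=17,ok=F), TRANSFORM:P4(v=30,ok=T), EMIT:P3(v=0,ok=F)] out:P2(v=0); in:-
Tick 7: [PARSE:-, VALIDATE:-, TRANSFORM:P5(v=0,ok=F), EMIT:P4(v=30,ok=T)] out:P3(v=0); in:-
Tick 8: [PARSE:-, VALIDATE:-, TRANSFORM:-, EMIT:P5(v=0,ok=F)] out:P4(v=30); in:-
Tick 9: [PARSE:-, VALIDATE:-, TRANSFORM:-, EMIT:-] out:P5(v=0); in:-
P2: arrives tick 2, valid=False (id=2, id%4=2), emit tick 6, final value 0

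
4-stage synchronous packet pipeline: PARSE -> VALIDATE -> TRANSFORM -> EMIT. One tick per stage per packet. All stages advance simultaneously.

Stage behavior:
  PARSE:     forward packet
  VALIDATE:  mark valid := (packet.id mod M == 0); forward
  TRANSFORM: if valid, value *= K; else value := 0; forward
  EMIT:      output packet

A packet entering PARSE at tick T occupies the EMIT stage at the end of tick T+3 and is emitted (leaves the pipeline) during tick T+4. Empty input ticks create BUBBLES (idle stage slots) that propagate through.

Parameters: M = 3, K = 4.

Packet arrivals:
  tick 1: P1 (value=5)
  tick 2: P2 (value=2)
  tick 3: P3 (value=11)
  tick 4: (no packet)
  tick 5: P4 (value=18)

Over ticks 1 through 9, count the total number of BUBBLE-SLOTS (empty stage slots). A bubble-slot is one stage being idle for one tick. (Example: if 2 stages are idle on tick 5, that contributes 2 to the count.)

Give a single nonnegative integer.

Answer: 20

Derivation:
Tick 1: [PARSE:P1(v=5,ok=F), VALIDATE:-, TRANSFORM:-, EMIT:-] out:-; bubbles=3
Tick 2: [PARSE:P2(v=2,ok=F), VALIDATE:P1(v=5,ok=F), TRANSFORM:-, EMIT:-] out:-; bubbles=2
Tick 3: [PARSE:P3(v=11,ok=F), VALIDATE:P2(v=2,ok=F), TRANSFORM:P1(v=0,ok=F), EMIT:-] out:-; bubbles=1
Tick 4: [PARSE:-, VALIDATE:P3(v=11,ok=T), TRANSFORM:P2(v=0,ok=F), EMIT:P1(v=0,ok=F)] out:-; bubbles=1
Tick 5: [PARSE:P4(v=18,ok=F), VALIDATE:-, TRANSFORM:P3(v=44,ok=T), EMIT:P2(v=0,ok=F)] out:P1(v=0); bubbles=1
Tick 6: [PARSE:-, VALIDATE:P4(v=18,ok=F), TRANSFORM:-, EMIT:P3(v=44,ok=T)] out:P2(v=0); bubbles=2
Tick 7: [PARSE:-, VALIDATE:-, TRANSFORM:P4(v=0,ok=F), EMIT:-] out:P3(v=44); bubbles=3
Tick 8: [PARSE:-, VALIDATE:-, TRANSFORM:-, EMIT:P4(v=0,ok=F)] out:-; bubbles=3
Tick 9: [PARSE:-, VALIDATE:-, TRANSFORM:-, EMIT:-] out:P4(v=0); bubbles=4
Total bubble-slots: 20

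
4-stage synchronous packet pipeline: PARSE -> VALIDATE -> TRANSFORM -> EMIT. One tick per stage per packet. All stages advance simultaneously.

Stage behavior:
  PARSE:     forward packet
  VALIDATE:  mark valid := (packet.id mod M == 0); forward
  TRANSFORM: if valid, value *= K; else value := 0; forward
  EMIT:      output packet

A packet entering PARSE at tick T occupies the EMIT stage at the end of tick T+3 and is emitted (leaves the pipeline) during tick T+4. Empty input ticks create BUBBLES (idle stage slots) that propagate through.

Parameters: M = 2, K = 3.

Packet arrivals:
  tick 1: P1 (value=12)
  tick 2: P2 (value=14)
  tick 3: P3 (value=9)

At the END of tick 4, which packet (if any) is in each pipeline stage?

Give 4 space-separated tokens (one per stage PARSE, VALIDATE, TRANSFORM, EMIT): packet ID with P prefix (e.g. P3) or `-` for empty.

Answer: - P3 P2 P1

Derivation:
Tick 1: [PARSE:P1(v=12,ok=F), VALIDATE:-, TRANSFORM:-, EMIT:-] out:-; in:P1
Tick 2: [PARSE:P2(v=14,ok=F), VALIDATE:P1(v=12,ok=F), TRANSFORM:-, EMIT:-] out:-; in:P2
Tick 3: [PARSE:P3(v=9,ok=F), VALIDATE:P2(v=14,ok=T), TRANSFORM:P1(v=0,ok=F), EMIT:-] out:-; in:P3
Tick 4: [PARSE:-, VALIDATE:P3(v=9,ok=F), TRANSFORM:P2(v=42,ok=T), EMIT:P1(v=0,ok=F)] out:-; in:-
At end of tick 4: ['-', 'P3', 'P2', 'P1']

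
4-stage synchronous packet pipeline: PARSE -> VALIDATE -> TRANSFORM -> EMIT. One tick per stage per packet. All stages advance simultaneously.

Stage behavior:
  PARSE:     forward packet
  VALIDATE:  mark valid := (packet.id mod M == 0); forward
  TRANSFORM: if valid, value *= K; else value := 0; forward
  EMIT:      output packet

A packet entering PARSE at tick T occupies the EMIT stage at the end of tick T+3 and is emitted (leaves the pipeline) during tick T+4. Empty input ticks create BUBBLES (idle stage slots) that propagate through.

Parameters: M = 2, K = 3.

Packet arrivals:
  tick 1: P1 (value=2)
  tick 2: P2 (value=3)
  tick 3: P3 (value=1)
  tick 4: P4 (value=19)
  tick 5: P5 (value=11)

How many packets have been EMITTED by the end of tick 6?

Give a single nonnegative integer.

Answer: 2

Derivation:
Tick 1: [PARSE:P1(v=2,ok=F), VALIDATE:-, TRANSFORM:-, EMIT:-] out:-; in:P1
Tick 2: [PARSE:P2(v=3,ok=F), VALIDATE:P1(v=2,ok=F), TRANSFORM:-, EMIT:-] out:-; in:P2
Tick 3: [PARSE:P3(v=1,ok=F), VALIDATE:P2(v=3,ok=T), TRANSFORM:P1(v=0,ok=F), EMIT:-] out:-; in:P3
Tick 4: [PARSE:P4(v=19,ok=F), VALIDATE:P3(v=1,ok=F), TRANSFORM:P2(v=9,ok=T), EMIT:P1(v=0,ok=F)] out:-; in:P4
Tick 5: [PARSE:P5(v=11,ok=F), VALIDATE:P4(v=19,ok=T), TRANSFORM:P3(v=0,ok=F), EMIT:P2(v=9,ok=T)] out:P1(v=0); in:P5
Tick 6: [PARSE:-, VALIDATE:P5(v=11,ok=F), TRANSFORM:P4(v=57,ok=T), EMIT:P3(v=0,ok=F)] out:P2(v=9); in:-
Emitted by tick 6: ['P1', 'P2']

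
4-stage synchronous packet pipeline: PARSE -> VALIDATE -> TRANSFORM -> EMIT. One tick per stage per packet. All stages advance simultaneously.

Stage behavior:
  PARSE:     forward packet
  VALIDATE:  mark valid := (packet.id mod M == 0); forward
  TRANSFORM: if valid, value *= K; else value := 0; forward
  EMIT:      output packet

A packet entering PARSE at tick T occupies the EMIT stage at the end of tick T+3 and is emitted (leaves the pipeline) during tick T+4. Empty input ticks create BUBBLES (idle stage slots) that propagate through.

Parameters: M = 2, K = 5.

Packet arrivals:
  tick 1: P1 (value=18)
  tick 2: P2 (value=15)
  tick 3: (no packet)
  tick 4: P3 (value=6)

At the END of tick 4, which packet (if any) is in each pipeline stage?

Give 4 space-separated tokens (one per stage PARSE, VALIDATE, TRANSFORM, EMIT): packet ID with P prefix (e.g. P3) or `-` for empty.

Answer: P3 - P2 P1

Derivation:
Tick 1: [PARSE:P1(v=18,ok=F), VALIDATE:-, TRANSFORM:-, EMIT:-] out:-; in:P1
Tick 2: [PARSE:P2(v=15,ok=F), VALIDATE:P1(v=18,ok=F), TRANSFORM:-, EMIT:-] out:-; in:P2
Tick 3: [PARSE:-, VALIDATE:P2(v=15,ok=T), TRANSFORM:P1(v=0,ok=F), EMIT:-] out:-; in:-
Tick 4: [PARSE:P3(v=6,ok=F), VALIDATE:-, TRANSFORM:P2(v=75,ok=T), EMIT:P1(v=0,ok=F)] out:-; in:P3
At end of tick 4: ['P3', '-', 'P2', 'P1']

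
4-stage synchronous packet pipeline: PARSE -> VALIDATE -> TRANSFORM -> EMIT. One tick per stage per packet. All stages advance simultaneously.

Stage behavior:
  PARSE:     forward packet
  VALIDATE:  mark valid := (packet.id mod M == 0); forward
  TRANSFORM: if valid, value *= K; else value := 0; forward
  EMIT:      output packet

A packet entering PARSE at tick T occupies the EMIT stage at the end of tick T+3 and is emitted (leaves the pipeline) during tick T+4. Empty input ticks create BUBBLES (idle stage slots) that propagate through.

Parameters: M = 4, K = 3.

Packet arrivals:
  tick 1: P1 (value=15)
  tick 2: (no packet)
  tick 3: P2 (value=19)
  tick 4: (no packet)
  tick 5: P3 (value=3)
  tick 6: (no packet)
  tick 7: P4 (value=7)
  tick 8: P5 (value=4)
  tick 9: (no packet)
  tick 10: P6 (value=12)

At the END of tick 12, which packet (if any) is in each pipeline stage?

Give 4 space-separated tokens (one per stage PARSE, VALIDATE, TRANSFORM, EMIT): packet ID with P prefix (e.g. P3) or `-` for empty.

Answer: - - P6 -

Derivation:
Tick 1: [PARSE:P1(v=15,ok=F), VALIDATE:-, TRANSFORM:-, EMIT:-] out:-; in:P1
Tick 2: [PARSE:-, VALIDATE:P1(v=15,ok=F), TRANSFORM:-, EMIT:-] out:-; in:-
Tick 3: [PARSE:P2(v=19,ok=F), VALIDATE:-, TRANSFORM:P1(v=0,ok=F), EMIT:-] out:-; in:P2
Tick 4: [PARSE:-, VALIDATE:P2(v=19,ok=F), TRANSFORM:-, EMIT:P1(v=0,ok=F)] out:-; in:-
Tick 5: [PARSE:P3(v=3,ok=F), VALIDATE:-, TRANSFORM:P2(v=0,ok=F), EMIT:-] out:P1(v=0); in:P3
Tick 6: [PARSE:-, VALIDATE:P3(v=3,ok=F), TRANSFORM:-, EMIT:P2(v=0,ok=F)] out:-; in:-
Tick 7: [PARSE:P4(v=7,ok=F), VALIDATE:-, TRANSFORM:P3(v=0,ok=F), EMIT:-] out:P2(v=0); in:P4
Tick 8: [PARSE:P5(v=4,ok=F), VALIDATE:P4(v=7,ok=T), TRANSFORM:-, EMIT:P3(v=0,ok=F)] out:-; in:P5
Tick 9: [PARSE:-, VALIDATE:P5(v=4,ok=F), TRANSFORM:P4(v=21,ok=T), EMIT:-] out:P3(v=0); in:-
Tick 10: [PARSE:P6(v=12,ok=F), VALIDATE:-, TRANSFORM:P5(v=0,ok=F), EMIT:P4(v=21,ok=T)] out:-; in:P6
Tick 11: [PARSE:-, VALIDATE:P6(v=12,ok=F), TRANSFORM:-, EMIT:P5(v=0,ok=F)] out:P4(v=21); in:-
Tick 12: [PARSE:-, VALIDATE:-, TRANSFORM:P6(v=0,ok=F), EMIT:-] out:P5(v=0); in:-
At end of tick 12: ['-', '-', 'P6', '-']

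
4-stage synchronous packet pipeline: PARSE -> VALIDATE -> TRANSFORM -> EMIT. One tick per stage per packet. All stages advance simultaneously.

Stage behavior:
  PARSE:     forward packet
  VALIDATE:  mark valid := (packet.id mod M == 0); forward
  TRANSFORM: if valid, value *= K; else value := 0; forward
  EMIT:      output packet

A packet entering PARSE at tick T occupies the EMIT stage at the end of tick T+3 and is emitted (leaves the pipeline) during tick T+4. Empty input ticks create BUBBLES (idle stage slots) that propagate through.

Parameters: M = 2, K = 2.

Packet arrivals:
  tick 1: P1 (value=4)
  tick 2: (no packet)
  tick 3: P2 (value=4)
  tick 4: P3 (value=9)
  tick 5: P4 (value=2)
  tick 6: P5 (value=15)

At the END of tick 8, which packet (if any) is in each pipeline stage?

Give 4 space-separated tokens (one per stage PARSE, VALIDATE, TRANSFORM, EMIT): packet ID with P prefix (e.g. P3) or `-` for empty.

Tick 1: [PARSE:P1(v=4,ok=F), VALIDATE:-, TRANSFORM:-, EMIT:-] out:-; in:P1
Tick 2: [PARSE:-, VALIDATE:P1(v=4,ok=F), TRANSFORM:-, EMIT:-] out:-; in:-
Tick 3: [PARSE:P2(v=4,ok=F), VALIDATE:-, TRANSFORM:P1(v=0,ok=F), EMIT:-] out:-; in:P2
Tick 4: [PARSE:P3(v=9,ok=F), VALIDATE:P2(v=4,ok=T), TRANSFORM:-, EMIT:P1(v=0,ok=F)] out:-; in:P3
Tick 5: [PARSE:P4(v=2,ok=F), VALIDATE:P3(v=9,ok=F), TRANSFORM:P2(v=8,ok=T), EMIT:-] out:P1(v=0); in:P4
Tick 6: [PARSE:P5(v=15,ok=F), VALIDATE:P4(v=2,ok=T), TRANSFORM:P3(v=0,ok=F), EMIT:P2(v=8,ok=T)] out:-; in:P5
Tick 7: [PARSE:-, VALIDATE:P5(v=15,ok=F), TRANSFORM:P4(v=4,ok=T), EMIT:P3(v=0,ok=F)] out:P2(v=8); in:-
Tick 8: [PARSE:-, VALIDATE:-, TRANSFORM:P5(v=0,ok=F), EMIT:P4(v=4,ok=T)] out:P3(v=0); in:-
At end of tick 8: ['-', '-', 'P5', 'P4']

Answer: - - P5 P4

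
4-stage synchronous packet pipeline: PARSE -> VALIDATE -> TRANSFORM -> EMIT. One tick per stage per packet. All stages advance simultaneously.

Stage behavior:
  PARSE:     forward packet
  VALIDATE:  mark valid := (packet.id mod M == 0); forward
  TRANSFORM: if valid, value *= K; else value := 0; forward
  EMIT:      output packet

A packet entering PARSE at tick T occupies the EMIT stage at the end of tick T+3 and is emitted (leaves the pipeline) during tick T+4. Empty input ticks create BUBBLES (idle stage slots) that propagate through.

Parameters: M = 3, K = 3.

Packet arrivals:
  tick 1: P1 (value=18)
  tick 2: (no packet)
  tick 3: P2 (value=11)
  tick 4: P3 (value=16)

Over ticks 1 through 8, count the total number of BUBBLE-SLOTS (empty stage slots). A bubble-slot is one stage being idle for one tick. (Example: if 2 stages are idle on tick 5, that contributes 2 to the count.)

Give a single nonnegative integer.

Tick 1: [PARSE:P1(v=18,ok=F), VALIDATE:-, TRANSFORM:-, EMIT:-] out:-; bubbles=3
Tick 2: [PARSE:-, VALIDATE:P1(v=18,ok=F), TRANSFORM:-, EMIT:-] out:-; bubbles=3
Tick 3: [PARSE:P2(v=11,ok=F), VALIDATE:-, TRANSFORM:P1(v=0,ok=F), EMIT:-] out:-; bubbles=2
Tick 4: [PARSE:P3(v=16,ok=F), VALIDATE:P2(v=11,ok=F), TRANSFORM:-, EMIT:P1(v=0,ok=F)] out:-; bubbles=1
Tick 5: [PARSE:-, VALIDATE:P3(v=16,ok=T), TRANSFORM:P2(v=0,ok=F), EMIT:-] out:P1(v=0); bubbles=2
Tick 6: [PARSE:-, VALIDATE:-, TRANSFORM:P3(v=48,ok=T), EMIT:P2(v=0,ok=F)] out:-; bubbles=2
Tick 7: [PARSE:-, VALIDATE:-, TRANSFORM:-, EMIT:P3(v=48,ok=T)] out:P2(v=0); bubbles=3
Tick 8: [PARSE:-, VALIDATE:-, TRANSFORM:-, EMIT:-] out:P3(v=48); bubbles=4
Total bubble-slots: 20

Answer: 20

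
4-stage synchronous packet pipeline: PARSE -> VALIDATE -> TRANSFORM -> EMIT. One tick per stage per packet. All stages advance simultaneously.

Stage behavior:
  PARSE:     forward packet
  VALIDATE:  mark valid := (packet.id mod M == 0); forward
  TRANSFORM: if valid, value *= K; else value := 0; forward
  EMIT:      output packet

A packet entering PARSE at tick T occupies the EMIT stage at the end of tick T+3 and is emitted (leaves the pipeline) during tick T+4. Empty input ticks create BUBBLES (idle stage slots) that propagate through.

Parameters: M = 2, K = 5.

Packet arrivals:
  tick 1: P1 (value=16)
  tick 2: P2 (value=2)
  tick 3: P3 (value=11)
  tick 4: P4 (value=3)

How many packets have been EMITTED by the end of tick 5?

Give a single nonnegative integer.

Answer: 1

Derivation:
Tick 1: [PARSE:P1(v=16,ok=F), VALIDATE:-, TRANSFORM:-, EMIT:-] out:-; in:P1
Tick 2: [PARSE:P2(v=2,ok=F), VALIDATE:P1(v=16,ok=F), TRANSFORM:-, EMIT:-] out:-; in:P2
Tick 3: [PARSE:P3(v=11,ok=F), VALIDATE:P2(v=2,ok=T), TRANSFORM:P1(v=0,ok=F), EMIT:-] out:-; in:P3
Tick 4: [PARSE:P4(v=3,ok=F), VALIDATE:P3(v=11,ok=F), TRANSFORM:P2(v=10,ok=T), EMIT:P1(v=0,ok=F)] out:-; in:P4
Tick 5: [PARSE:-, VALIDATE:P4(v=3,ok=T), TRANSFORM:P3(v=0,ok=F), EMIT:P2(v=10,ok=T)] out:P1(v=0); in:-
Emitted by tick 5: ['P1']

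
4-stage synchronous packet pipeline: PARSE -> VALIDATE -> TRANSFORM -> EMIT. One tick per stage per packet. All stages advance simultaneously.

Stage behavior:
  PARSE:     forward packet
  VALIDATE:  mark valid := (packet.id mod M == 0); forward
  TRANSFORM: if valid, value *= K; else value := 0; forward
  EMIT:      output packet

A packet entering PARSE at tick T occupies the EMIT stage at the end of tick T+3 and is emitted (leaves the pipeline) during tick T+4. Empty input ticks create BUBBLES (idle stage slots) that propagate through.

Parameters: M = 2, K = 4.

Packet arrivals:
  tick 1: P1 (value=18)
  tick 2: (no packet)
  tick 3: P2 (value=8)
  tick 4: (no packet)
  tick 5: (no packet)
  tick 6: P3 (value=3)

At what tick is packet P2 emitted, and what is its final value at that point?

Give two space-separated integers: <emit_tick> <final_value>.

Tick 1: [PARSE:P1(v=18,ok=F), VALIDATE:-, TRANSFORM:-, EMIT:-] out:-; in:P1
Tick 2: [PARSE:-, VALIDATE:P1(v=18,ok=F), TRANSFORM:-, EMIT:-] out:-; in:-
Tick 3: [PARSE:P2(v=8,ok=F), VALIDATE:-, TRANSFORM:P1(v=0,ok=F), EMIT:-] out:-; in:P2
Tick 4: [PARSE:-, VALIDATE:P2(v=8,ok=T), TRANSFORM:-, EMIT:P1(v=0,ok=F)] out:-; in:-
Tick 5: [PARSE:-, VALIDATE:-, TRANSFORM:P2(v=32,ok=T), EMIT:-] out:P1(v=0); in:-
Tick 6: [PARSE:P3(v=3,ok=F), VALIDATE:-, TRANSFORM:-, EMIT:P2(v=32,ok=T)] out:-; in:P3
Tick 7: [PARSE:-, VALIDATE:P3(v=3,ok=F), TRANSFORM:-, EMIT:-] out:P2(v=32); in:-
Tick 8: [PARSE:-, VALIDATE:-, TRANSFORM:P3(v=0,ok=F), EMIT:-] out:-; in:-
Tick 9: [PARSE:-, VALIDATE:-, TRANSFORM:-, EMIT:P3(v=0,ok=F)] out:-; in:-
Tick 10: [PARSE:-, VALIDATE:-, TRANSFORM:-, EMIT:-] out:P3(v=0); in:-
P2: arrives tick 3, valid=True (id=2, id%2=0), emit tick 7, final value 32

Answer: 7 32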